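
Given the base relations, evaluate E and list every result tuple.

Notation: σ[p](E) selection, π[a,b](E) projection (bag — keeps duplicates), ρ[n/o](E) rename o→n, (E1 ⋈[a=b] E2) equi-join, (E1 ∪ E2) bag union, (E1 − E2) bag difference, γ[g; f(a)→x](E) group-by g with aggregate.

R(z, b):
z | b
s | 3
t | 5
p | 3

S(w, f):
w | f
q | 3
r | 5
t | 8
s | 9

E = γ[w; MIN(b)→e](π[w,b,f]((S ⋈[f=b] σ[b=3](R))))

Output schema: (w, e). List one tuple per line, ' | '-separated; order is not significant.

Row counts bottom-up:
  S → 4
  R → 3
  σ[b=3](R) → 2
  (S ⋈[f=b] σ[b=3](R)) → 2
  π[w,b,f]((S ⋈[f=b] σ[b=3](R))) → 2
  γ[w; MIN(b)→e](π[w,b,f]((S ⋈[f=b] σ[b=3](R)))) → 1

== RESULT ==
w | e
q | 3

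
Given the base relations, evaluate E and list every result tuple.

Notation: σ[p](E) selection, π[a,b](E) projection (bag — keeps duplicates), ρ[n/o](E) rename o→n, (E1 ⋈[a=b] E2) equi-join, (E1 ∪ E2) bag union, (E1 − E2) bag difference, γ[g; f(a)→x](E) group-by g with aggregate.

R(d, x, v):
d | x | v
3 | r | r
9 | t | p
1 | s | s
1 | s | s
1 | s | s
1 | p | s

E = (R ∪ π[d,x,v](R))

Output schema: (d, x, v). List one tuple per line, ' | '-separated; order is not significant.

Per-node cardinality:
  R → 6
  R → 6
  π[d,x,v](R) → 6
  (R ∪ π[d,x,v](R)) → 12

== RESULT ==
d | x | v
1 | p | s
1 | p | s
1 | s | s
1 | s | s
1 | s | s
1 | s | s
1 | s | s
1 | s | s
3 | r | r
3 | r | r
9 | t | p
9 | t | p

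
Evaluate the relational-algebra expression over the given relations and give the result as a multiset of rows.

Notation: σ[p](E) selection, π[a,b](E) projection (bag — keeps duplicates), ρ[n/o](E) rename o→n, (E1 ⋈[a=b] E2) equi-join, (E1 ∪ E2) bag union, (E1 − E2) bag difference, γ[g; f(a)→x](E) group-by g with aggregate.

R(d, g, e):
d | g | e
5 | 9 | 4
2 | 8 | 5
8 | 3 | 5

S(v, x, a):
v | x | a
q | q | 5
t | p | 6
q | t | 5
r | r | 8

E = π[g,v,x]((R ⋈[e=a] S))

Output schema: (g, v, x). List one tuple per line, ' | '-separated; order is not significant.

Per-node cardinality:
  R → 3
  S → 4
  (R ⋈[e=a] S) → 4
  π[g,v,x]((R ⋈[e=a] S)) → 4

== RESULT ==
g | v | x
3 | q | q
3 | q | t
8 | q | q
8 | q | t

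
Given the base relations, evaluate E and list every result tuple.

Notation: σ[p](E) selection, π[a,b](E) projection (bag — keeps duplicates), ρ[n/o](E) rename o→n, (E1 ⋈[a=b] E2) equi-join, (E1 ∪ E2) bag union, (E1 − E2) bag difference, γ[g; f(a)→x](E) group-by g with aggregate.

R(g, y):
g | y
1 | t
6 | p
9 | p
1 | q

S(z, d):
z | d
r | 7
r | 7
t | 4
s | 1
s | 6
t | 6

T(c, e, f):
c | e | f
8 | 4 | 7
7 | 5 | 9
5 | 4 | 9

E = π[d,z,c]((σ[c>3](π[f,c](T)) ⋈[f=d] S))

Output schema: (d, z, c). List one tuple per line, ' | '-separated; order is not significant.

Stepwise |·|:
  T → 3
  π[f,c](T) → 3
  σ[c>3](π[f,c](T)) → 3
  S → 6
  (σ[c>3](π[f,c](T)) ⋈[f=d] S) → 2
  π[d,z,c]((σ[c>3](π[f,c](T)) ⋈[f=d] S)) → 2

== RESULT ==
d | z | c
7 | r | 8
7 | r | 8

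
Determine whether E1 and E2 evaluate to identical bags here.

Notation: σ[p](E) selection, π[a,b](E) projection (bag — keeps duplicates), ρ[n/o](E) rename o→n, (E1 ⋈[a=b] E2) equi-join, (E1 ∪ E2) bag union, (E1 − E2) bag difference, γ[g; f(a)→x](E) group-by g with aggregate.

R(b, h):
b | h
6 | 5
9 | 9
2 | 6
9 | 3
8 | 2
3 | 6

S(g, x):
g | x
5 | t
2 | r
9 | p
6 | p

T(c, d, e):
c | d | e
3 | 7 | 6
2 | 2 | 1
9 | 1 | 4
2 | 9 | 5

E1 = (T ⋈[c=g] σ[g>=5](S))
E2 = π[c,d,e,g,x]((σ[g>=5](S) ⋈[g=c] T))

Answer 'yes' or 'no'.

E1 subexpression sizes:
  T → 4
  S → 4
  σ[g>=5](S) → 3
  (T ⋈[c=g] σ[g>=5](S)) → 1
E2 subexpression sizes:
  S → 4
  σ[g>=5](S) → 3
  T → 4
  (σ[g>=5](S) ⋈[g=c] T) → 1
  π[c,d,e,g,x]((σ[g>=5](S) ⋈[g=c] T)) → 1

E1 and E2 produce the same multiset:
c | d | e | g | x
9 | 1 | 4 | 9 | p

yes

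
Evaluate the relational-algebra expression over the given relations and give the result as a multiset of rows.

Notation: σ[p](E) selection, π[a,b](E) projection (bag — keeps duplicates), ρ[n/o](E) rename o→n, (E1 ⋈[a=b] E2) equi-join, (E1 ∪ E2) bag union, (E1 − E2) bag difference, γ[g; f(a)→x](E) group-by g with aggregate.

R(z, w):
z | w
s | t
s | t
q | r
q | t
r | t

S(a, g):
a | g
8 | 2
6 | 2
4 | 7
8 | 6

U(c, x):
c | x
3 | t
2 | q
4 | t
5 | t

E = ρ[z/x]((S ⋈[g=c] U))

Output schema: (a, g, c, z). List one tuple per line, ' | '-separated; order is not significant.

Row counts bottom-up:
  S → 4
  U → 4
  (S ⋈[g=c] U) → 2
  ρ[z/x]((S ⋈[g=c] U)) → 2

== RESULT ==
a | g | c | z
6 | 2 | 2 | q
8 | 2 | 2 | q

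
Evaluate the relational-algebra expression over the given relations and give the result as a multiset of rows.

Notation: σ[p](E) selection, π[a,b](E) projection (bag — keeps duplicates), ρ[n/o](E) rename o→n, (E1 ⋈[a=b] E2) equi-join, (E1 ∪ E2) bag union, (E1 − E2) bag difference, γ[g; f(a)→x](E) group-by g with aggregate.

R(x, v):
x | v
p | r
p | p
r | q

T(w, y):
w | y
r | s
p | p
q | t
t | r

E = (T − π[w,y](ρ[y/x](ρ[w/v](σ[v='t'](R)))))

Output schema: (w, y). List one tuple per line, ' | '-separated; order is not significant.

Subexpression sizes:
  T → 4
  R → 3
  σ[v='t'](R) → 0
  ρ[w/v](σ[v='t'](R)) → 0
  ρ[y/x](ρ[w/v](σ[v='t'](R))) → 0
  π[w,y](ρ[y/x](ρ[w/v](σ[v='t'](R)))) → 0
  (T − π[w,y](ρ[y/x](ρ[w/v](σ[v='t'](R))))) → 4

== RESULT ==
w | y
p | p
q | t
r | s
t | r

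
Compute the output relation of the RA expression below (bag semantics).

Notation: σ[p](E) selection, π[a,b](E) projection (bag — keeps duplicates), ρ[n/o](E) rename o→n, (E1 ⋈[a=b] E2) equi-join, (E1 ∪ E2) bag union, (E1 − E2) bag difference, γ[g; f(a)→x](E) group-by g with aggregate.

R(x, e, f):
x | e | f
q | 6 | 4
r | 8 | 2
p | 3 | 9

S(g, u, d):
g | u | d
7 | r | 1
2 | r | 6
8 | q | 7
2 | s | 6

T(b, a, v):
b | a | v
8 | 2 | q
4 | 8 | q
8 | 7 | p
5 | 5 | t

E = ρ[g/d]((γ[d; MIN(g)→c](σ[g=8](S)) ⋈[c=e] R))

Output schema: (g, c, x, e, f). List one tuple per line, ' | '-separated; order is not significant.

Subexpression sizes:
  S → 4
  σ[g=8](S) → 1
  γ[d; MIN(g)→c](σ[g=8](S)) → 1
  R → 3
  (γ[d; MIN(g)→c](σ[g=8](S)) ⋈[c=e] R) → 1
  ρ[g/d]((γ[d; MIN(g)→c](σ[g=8](S)) ⋈[c=e] R)) → 1

== RESULT ==
g | c | x | e | f
7 | 8 | r | 8 | 2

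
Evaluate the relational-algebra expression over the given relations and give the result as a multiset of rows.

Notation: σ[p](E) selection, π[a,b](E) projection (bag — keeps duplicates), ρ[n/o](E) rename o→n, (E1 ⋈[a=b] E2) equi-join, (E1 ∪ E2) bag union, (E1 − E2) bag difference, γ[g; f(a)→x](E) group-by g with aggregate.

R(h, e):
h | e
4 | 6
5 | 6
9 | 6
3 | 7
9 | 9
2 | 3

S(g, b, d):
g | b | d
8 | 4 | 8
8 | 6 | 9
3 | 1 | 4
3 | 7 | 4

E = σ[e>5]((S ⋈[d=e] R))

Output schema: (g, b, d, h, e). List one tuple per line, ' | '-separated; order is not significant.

Row counts bottom-up:
  S → 4
  R → 6
  (S ⋈[d=e] R) → 1
  σ[e>5]((S ⋈[d=e] R)) → 1

== RESULT ==
g | b | d | h | e
8 | 6 | 9 | 9 | 9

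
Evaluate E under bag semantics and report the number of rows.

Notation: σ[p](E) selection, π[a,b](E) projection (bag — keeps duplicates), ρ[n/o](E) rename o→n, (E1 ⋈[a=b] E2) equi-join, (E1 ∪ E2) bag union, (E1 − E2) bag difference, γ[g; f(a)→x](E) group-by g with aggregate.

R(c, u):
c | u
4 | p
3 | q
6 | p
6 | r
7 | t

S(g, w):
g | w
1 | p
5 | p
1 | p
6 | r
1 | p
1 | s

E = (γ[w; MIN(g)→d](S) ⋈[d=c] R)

Subexpression sizes:
  S → 6
  γ[w; MIN(g)→d](S) → 3
  R → 5
  (γ[w; MIN(g)→d](S) ⋈[d=c] R) → 2

|E| = 2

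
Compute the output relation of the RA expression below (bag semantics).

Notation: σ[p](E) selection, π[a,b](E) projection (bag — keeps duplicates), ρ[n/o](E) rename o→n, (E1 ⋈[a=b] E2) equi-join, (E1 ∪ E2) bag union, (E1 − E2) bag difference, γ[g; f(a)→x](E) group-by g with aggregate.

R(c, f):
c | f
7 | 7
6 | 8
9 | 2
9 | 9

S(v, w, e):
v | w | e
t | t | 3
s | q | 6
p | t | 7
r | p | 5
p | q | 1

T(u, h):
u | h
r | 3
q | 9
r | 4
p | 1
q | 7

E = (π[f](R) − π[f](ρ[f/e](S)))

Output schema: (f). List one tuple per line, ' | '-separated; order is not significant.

Stepwise |·|:
  R → 4
  π[f](R) → 4
  S → 5
  ρ[f/e](S) → 5
  π[f](ρ[f/e](S)) → 5
  (π[f](R) − π[f](ρ[f/e](S))) → 3

== RESULT ==
f
2
8
9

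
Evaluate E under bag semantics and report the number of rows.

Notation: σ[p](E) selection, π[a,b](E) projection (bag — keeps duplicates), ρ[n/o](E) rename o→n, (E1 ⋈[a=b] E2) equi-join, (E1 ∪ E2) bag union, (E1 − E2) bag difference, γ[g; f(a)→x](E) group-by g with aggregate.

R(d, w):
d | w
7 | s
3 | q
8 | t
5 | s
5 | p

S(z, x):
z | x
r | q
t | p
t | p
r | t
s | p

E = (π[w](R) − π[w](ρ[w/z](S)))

Stepwise |·|:
  R → 5
  π[w](R) → 5
  S → 5
  ρ[w/z](S) → 5
  π[w](ρ[w/z](S)) → 5
  (π[w](R) − π[w](ρ[w/z](S))) → 3

|E| = 3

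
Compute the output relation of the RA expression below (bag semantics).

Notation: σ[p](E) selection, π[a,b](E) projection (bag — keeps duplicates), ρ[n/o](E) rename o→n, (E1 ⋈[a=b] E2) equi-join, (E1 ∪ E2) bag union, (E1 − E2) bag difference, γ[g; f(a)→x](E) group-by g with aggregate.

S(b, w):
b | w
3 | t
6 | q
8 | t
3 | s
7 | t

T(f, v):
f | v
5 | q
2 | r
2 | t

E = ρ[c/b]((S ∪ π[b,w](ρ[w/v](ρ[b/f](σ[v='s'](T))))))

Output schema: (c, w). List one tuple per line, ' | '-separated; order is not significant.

Per-node cardinality:
  S → 5
  T → 3
  σ[v='s'](T) → 0
  ρ[b/f](σ[v='s'](T)) → 0
  ρ[w/v](ρ[b/f](σ[v='s'](T))) → 0
  π[b,w](ρ[w/v](ρ[b/f](σ[v='s'](T)))) → 0
  (S ∪ π[b,w](ρ[w/v](ρ[b/f](σ[v='s'](T))))) → 5
  ρ[c/b]((S ∪ π[b,w](ρ[w/v](ρ[b/f](σ[v='s'](T)))))) → 5

== RESULT ==
c | w
3 | s
3 | t
6 | q
7 | t
8 | t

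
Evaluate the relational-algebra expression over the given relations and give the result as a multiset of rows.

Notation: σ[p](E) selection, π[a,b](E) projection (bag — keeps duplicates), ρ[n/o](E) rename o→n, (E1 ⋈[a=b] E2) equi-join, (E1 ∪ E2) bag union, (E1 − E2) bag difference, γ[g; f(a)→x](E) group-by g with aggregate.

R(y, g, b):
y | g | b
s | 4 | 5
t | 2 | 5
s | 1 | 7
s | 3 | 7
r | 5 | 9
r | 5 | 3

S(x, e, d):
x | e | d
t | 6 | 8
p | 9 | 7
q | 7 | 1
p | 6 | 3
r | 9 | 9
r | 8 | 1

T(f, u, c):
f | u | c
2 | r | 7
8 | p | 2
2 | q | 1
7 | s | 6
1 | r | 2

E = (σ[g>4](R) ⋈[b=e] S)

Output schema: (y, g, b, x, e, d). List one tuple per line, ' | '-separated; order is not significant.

Per-node cardinality:
  R → 6
  σ[g>4](R) → 2
  S → 6
  (σ[g>4](R) ⋈[b=e] S) → 2

== RESULT ==
y | g | b | x | e | d
r | 5 | 9 | p | 9 | 7
r | 5 | 9 | r | 9 | 9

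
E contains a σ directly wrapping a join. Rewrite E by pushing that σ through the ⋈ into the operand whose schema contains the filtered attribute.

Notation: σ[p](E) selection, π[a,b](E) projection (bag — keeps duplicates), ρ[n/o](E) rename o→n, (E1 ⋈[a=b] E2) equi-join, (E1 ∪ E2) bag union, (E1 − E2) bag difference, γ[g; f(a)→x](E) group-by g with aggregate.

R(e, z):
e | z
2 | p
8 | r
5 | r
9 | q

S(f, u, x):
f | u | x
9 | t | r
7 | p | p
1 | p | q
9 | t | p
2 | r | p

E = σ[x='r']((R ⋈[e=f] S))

σ filters on x, owned by the right side.
E' = (R ⋈[e=f] σ[x='r'](S))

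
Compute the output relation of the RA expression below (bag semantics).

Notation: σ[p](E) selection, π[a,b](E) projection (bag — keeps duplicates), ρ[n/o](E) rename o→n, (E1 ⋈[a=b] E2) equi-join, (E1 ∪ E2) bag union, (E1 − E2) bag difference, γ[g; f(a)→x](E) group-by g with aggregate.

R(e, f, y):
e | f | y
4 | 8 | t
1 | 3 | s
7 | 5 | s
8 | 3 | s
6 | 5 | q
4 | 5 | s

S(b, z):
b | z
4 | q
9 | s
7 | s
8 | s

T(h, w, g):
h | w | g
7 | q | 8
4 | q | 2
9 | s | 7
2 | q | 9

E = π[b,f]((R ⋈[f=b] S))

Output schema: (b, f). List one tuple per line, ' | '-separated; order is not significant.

Stepwise |·|:
  R → 6
  S → 4
  (R ⋈[f=b] S) → 1
  π[b,f]((R ⋈[f=b] S)) → 1

== RESULT ==
b | f
8 | 8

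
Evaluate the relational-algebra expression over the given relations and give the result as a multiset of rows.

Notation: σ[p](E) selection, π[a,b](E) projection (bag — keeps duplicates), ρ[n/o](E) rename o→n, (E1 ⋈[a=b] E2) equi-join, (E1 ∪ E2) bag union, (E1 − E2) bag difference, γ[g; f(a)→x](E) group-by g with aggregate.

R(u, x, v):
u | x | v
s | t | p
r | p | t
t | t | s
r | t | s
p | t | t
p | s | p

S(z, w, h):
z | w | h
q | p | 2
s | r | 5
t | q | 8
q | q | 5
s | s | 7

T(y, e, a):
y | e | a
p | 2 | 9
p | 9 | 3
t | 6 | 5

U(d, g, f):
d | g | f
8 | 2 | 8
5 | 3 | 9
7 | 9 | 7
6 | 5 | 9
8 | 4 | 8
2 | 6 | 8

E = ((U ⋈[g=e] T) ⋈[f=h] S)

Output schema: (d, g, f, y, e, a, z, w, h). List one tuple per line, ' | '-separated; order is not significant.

Subexpression sizes:
  U → 6
  T → 3
  (U ⋈[g=e] T) → 3
  S → 5
  ((U ⋈[g=e] T) ⋈[f=h] S) → 3

== RESULT ==
d | g | f | y | e | a | z | w | h
2 | 6 | 8 | t | 6 | 5 | t | q | 8
7 | 9 | 7 | p | 9 | 3 | s | s | 7
8 | 2 | 8 | p | 2 | 9 | t | q | 8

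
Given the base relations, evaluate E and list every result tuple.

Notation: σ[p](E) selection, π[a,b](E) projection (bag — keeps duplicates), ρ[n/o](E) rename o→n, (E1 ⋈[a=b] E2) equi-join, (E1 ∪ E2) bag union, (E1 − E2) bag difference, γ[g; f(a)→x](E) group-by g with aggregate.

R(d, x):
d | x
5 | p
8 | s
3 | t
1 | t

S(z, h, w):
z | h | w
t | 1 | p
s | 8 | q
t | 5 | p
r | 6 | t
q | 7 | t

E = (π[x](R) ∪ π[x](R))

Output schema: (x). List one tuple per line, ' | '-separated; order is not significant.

Stepwise |·|:
  R → 4
  π[x](R) → 4
  R → 4
  π[x](R) → 4
  (π[x](R) ∪ π[x](R)) → 8

== RESULT ==
x
p
p
s
s
t
t
t
t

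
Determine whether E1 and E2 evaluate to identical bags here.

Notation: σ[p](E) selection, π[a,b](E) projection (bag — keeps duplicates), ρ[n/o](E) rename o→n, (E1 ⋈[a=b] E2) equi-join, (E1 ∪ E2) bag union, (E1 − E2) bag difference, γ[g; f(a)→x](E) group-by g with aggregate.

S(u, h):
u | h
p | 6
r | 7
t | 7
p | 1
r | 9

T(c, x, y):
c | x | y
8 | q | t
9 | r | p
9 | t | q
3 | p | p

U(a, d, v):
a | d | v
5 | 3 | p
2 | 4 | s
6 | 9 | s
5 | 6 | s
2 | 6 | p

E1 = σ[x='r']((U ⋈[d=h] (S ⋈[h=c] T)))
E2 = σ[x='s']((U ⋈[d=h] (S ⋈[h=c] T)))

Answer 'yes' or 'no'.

E1 row counts bottom-up:
  U → 5
  S → 5
  T → 4
  (S ⋈[h=c] T) → 2
  (U ⋈[d=h] (S ⋈[h=c] T)) → 2
  σ[x='r']((U ⋈[d=h] (S ⋈[h=c] T))) → 1
E2 row counts bottom-up:
  U → 5
  S → 5
  T → 4
  (S ⋈[h=c] T) → 2
  (U ⋈[d=h] (S ⋈[h=c] T)) → 2
  σ[x='s']((U ⋈[d=h] (S ⋈[h=c] T))) → 0

E1 result:
a | d | v | u | h | c | x | y
6 | 9 | s | r | 9 | 9 | r | p
E2 result:
a | d | v | u | h | c | x | y
(0 rows)
Witness: (6, 9, 's', 'r', 9, 9, 'r', 'p') appears 1× in E1 but 0× in E2.

no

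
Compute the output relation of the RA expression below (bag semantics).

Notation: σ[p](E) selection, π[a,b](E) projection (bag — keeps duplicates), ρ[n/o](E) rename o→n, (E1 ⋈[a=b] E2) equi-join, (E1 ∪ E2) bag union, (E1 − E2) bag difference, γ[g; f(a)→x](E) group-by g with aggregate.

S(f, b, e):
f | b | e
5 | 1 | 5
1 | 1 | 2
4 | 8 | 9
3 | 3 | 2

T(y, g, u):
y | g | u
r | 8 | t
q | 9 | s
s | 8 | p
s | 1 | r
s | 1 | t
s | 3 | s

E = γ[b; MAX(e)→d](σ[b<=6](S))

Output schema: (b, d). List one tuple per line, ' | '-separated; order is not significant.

Stepwise |·|:
  S → 4
  σ[b<=6](S) → 3
  γ[b; MAX(e)→d](σ[b<=6](S)) → 2

== RESULT ==
b | d
1 | 5
3 | 2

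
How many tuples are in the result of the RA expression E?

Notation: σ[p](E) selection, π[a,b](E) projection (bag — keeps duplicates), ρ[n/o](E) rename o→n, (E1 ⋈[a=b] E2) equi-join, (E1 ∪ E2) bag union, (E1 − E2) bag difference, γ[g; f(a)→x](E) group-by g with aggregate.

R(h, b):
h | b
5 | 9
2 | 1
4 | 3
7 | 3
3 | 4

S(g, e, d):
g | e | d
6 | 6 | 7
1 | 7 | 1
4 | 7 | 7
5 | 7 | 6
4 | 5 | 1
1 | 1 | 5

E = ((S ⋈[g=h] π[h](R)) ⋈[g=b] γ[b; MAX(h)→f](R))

Row counts bottom-up:
  S → 6
  R → 5
  π[h](R) → 5
  (S ⋈[g=h] π[h](R)) → 3
  R → 5
  γ[b; MAX(h)→f](R) → 4
  ((S ⋈[g=h] π[h](R)) ⋈[g=b] γ[b; MAX(h)→f](R)) → 2

|E| = 2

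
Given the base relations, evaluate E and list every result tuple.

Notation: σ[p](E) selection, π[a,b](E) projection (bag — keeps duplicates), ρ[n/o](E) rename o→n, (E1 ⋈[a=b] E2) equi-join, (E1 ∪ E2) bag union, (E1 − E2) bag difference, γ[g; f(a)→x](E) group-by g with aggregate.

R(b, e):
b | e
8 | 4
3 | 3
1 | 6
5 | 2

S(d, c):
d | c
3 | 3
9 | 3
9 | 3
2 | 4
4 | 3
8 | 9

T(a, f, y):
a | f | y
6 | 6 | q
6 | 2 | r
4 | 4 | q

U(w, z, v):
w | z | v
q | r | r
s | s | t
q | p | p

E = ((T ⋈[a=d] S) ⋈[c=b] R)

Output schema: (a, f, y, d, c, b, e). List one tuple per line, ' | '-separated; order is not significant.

Subexpression sizes:
  T → 3
  S → 6
  (T ⋈[a=d] S) → 1
  R → 4
  ((T ⋈[a=d] S) ⋈[c=b] R) → 1

== RESULT ==
a | f | y | d | c | b | e
4 | 4 | q | 4 | 3 | 3 | 3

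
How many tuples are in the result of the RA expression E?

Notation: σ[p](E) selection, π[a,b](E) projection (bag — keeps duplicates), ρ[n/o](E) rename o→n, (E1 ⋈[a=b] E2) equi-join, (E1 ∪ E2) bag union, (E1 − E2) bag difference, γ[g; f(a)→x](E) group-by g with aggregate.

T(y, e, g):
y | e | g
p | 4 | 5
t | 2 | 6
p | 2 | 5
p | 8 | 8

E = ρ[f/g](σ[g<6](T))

Subexpression sizes:
  T → 4
  σ[g<6](T) → 2
  ρ[f/g](σ[g<6](T)) → 2

|E| = 2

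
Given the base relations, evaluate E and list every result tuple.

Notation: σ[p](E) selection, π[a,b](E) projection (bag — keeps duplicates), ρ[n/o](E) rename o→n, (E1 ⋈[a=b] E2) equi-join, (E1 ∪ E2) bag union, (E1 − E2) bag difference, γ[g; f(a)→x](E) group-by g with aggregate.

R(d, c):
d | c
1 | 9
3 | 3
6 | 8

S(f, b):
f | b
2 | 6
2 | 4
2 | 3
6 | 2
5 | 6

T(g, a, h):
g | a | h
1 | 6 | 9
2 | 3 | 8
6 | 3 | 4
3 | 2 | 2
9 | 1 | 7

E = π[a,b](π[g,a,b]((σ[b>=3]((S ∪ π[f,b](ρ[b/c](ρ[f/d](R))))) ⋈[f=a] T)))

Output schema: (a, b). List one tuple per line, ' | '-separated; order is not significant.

Subexpression sizes:
  S → 5
  R → 3
  ρ[f/d](R) → 3
  ρ[b/c](ρ[f/d](R)) → 3
  π[f,b](ρ[b/c](ρ[f/d](R))) → 3
  (S ∪ π[f,b](ρ[b/c](ρ[f/d](R)))) → 8
  σ[b>=3]((S ∪ π[f,b](ρ[b/c](ρ[f/d](R))))) → 7
  T → 5
  (σ[b>=3]((S ∪ π[f,b](ρ[b/c](ρ[f/d](R))))) ⋈[f=a] T) → 7
  π[g,a,b]((σ[b>=3]((S ∪ π[f,b](ρ[b/c](ρ[f/d](R))))) ⋈[f=a] T)) → 7
  π[a,b](π[g,a,b]((σ[b>=3]((S ∪ π[f,b](ρ[b/c](ρ[f/d](R))))) ⋈[f=a] T))) → 7

== RESULT ==
a | b
1 | 9
2 | 3
2 | 4
2 | 6
3 | 3
3 | 3
6 | 8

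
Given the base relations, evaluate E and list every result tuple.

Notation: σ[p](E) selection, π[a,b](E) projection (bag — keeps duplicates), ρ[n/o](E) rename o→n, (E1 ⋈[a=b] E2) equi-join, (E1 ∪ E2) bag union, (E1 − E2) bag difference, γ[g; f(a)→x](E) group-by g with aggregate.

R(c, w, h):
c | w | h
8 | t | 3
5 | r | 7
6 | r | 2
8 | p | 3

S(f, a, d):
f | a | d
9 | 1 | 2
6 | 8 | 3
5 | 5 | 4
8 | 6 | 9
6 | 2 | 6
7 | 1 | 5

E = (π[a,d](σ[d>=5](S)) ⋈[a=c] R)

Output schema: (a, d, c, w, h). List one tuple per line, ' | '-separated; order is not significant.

Per-node cardinality:
  S → 6
  σ[d>=5](S) → 3
  π[a,d](σ[d>=5](S)) → 3
  R → 4
  (π[a,d](σ[d>=5](S)) ⋈[a=c] R) → 1

== RESULT ==
a | d | c | w | h
6 | 9 | 6 | r | 2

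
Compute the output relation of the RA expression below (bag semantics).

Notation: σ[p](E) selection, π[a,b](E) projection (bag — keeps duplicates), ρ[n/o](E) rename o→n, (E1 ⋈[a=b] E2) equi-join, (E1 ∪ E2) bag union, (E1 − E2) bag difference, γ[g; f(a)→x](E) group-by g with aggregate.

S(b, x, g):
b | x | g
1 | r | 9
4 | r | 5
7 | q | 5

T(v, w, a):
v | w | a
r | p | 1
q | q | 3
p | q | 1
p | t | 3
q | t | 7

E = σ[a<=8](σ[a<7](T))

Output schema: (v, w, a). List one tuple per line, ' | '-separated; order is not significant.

Row counts bottom-up:
  T → 5
  σ[a<7](T) → 4
  σ[a<=8](σ[a<7](T)) → 4

== RESULT ==
v | w | a
p | q | 1
p | t | 3
q | q | 3
r | p | 1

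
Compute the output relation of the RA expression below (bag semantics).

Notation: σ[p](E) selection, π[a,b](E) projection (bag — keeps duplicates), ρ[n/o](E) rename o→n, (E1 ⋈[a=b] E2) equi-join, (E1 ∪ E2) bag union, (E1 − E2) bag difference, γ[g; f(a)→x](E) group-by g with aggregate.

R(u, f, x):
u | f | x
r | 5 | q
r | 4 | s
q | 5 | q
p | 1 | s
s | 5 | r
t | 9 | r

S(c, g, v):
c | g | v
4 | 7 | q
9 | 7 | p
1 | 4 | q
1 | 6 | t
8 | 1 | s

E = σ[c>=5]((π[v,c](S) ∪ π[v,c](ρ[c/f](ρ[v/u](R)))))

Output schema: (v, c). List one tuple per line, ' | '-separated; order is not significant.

Subexpression sizes:
  S → 5
  π[v,c](S) → 5
  R → 6
  ρ[v/u](R) → 6
  ρ[c/f](ρ[v/u](R)) → 6
  π[v,c](ρ[c/f](ρ[v/u](R))) → 6
  (π[v,c](S) ∪ π[v,c](ρ[c/f](ρ[v/u](R)))) → 11
  σ[c>=5]((π[v,c](S) ∪ π[v,c](ρ[c/f](ρ[v/u](R))))) → 6

== RESULT ==
v | c
p | 9
q | 5
r | 5
s | 5
s | 8
t | 9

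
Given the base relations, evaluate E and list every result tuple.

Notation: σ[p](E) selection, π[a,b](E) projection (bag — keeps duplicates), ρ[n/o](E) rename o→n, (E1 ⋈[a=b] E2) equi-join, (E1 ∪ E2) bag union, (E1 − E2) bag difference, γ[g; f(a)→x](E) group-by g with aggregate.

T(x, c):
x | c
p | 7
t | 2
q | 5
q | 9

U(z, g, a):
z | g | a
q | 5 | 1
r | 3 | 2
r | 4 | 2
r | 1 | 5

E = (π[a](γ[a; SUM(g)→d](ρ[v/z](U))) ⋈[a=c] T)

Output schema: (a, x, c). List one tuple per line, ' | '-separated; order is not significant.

Subexpression sizes:
  U → 4
  ρ[v/z](U) → 4
  γ[a; SUM(g)→d](ρ[v/z](U)) → 3
  π[a](γ[a; SUM(g)→d](ρ[v/z](U))) → 3
  T → 4
  (π[a](γ[a; SUM(g)→d](ρ[v/z](U))) ⋈[a=c] T) → 2

== RESULT ==
a | x | c
2 | t | 2
5 | q | 5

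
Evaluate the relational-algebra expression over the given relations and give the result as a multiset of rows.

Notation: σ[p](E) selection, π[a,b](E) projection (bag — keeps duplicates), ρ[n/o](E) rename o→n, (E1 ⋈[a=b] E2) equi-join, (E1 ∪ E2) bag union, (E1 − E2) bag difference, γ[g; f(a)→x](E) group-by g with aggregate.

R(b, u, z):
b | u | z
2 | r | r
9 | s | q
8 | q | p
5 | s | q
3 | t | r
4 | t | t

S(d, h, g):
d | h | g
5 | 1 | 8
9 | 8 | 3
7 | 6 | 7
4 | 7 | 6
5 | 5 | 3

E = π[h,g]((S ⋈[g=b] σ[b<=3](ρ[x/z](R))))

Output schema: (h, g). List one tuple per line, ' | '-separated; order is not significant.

Row counts bottom-up:
  S → 5
  R → 6
  ρ[x/z](R) → 6
  σ[b<=3](ρ[x/z](R)) → 2
  (S ⋈[g=b] σ[b<=3](ρ[x/z](R))) → 2
  π[h,g]((S ⋈[g=b] σ[b<=3](ρ[x/z](R)))) → 2

== RESULT ==
h | g
5 | 3
8 | 3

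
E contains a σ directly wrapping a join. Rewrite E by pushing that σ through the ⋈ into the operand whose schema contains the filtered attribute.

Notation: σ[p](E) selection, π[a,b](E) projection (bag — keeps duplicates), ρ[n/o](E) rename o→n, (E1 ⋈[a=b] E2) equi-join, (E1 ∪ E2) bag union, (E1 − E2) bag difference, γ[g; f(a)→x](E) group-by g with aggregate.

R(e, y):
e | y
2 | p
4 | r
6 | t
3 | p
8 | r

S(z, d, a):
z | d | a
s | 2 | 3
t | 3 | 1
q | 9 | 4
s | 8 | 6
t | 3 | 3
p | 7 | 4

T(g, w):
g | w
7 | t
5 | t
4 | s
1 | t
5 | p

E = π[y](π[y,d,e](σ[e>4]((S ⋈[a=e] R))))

σ filters on e, owned by the right side.
E' = π[y](π[y,d,e]((S ⋈[a=e] σ[e>4](R))))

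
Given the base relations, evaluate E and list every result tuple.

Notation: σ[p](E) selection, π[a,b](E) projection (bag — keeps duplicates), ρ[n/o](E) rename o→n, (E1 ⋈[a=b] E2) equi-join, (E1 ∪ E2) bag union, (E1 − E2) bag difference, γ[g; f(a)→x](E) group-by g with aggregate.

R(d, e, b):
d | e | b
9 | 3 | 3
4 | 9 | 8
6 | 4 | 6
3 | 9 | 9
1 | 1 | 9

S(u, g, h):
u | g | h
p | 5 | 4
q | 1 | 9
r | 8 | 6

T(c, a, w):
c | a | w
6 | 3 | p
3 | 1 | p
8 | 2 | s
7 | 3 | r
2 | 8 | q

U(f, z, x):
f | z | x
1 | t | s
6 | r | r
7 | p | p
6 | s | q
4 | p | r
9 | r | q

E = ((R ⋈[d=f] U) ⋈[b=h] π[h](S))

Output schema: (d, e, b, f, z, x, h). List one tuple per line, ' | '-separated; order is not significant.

Subexpression sizes:
  R → 5
  U → 6
  (R ⋈[d=f] U) → 5
  S → 3
  π[h](S) → 3
  ((R ⋈[d=f] U) ⋈[b=h] π[h](S)) → 3

== RESULT ==
d | e | b | f | z | x | h
1 | 1 | 9 | 1 | t | s | 9
6 | 4 | 6 | 6 | r | r | 6
6 | 4 | 6 | 6 | s | q | 6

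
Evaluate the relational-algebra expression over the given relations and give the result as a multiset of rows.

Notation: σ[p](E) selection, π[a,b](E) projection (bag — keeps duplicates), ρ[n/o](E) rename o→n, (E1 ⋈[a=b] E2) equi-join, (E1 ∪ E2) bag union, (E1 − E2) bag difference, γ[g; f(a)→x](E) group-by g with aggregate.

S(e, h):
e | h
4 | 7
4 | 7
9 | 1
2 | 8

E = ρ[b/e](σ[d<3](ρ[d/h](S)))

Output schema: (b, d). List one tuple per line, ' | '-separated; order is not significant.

Stepwise |·|:
  S → 4
  ρ[d/h](S) → 4
  σ[d<3](ρ[d/h](S)) → 1
  ρ[b/e](σ[d<3](ρ[d/h](S))) → 1

== RESULT ==
b | d
9 | 1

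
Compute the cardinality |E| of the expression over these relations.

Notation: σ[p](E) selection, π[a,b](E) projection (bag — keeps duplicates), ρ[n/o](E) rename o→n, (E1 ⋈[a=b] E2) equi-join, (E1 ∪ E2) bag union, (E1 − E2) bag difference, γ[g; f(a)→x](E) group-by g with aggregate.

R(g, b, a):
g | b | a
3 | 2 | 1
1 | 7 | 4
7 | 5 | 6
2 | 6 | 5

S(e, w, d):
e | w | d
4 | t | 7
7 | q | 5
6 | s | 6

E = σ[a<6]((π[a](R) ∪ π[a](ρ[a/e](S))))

Row counts bottom-up:
  R → 4
  π[a](R) → 4
  S → 3
  ρ[a/e](S) → 3
  π[a](ρ[a/e](S)) → 3
  (π[a](R) ∪ π[a](ρ[a/e](S))) → 7
  σ[a<6]((π[a](R) ∪ π[a](ρ[a/e](S)))) → 4

|E| = 4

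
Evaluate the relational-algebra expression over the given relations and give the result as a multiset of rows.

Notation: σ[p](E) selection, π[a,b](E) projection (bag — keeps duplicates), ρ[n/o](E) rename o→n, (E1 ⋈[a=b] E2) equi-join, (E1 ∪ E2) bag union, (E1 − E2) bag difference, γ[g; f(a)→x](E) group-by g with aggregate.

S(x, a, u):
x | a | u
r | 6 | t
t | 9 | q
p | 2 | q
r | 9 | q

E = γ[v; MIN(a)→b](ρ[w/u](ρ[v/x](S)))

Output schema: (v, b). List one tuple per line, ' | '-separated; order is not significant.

Stepwise |·|:
  S → 4
  ρ[v/x](S) → 4
  ρ[w/u](ρ[v/x](S)) → 4
  γ[v; MIN(a)→b](ρ[w/u](ρ[v/x](S))) → 3

== RESULT ==
v | b
p | 2
r | 6
t | 9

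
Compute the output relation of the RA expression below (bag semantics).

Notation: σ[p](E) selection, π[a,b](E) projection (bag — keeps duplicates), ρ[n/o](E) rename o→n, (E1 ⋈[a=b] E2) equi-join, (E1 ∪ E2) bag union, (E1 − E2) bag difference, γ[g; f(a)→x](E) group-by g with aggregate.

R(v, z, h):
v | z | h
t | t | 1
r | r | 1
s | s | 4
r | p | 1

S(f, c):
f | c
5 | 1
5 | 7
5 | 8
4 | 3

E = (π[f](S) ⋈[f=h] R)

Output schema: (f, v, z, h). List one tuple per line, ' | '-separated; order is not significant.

Subexpression sizes:
  S → 4
  π[f](S) → 4
  R → 4
  (π[f](S) ⋈[f=h] R) → 1

== RESULT ==
f | v | z | h
4 | s | s | 4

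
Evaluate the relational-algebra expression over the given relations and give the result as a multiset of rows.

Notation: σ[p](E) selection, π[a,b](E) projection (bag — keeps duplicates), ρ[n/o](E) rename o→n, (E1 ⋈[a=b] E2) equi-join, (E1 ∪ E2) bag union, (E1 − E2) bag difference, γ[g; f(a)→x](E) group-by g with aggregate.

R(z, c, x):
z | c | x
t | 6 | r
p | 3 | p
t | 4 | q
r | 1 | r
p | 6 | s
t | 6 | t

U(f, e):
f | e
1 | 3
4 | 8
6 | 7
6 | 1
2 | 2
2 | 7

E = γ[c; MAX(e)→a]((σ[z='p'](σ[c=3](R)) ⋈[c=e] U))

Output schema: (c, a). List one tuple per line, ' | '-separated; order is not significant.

Row counts bottom-up:
  R → 6
  σ[c=3](R) → 1
  σ[z='p'](σ[c=3](R)) → 1
  U → 6
  (σ[z='p'](σ[c=3](R)) ⋈[c=e] U) → 1
  γ[c; MAX(e)→a]((σ[z='p'](σ[c=3](R)) ⋈[c=e] U)) → 1

== RESULT ==
c | a
3 | 3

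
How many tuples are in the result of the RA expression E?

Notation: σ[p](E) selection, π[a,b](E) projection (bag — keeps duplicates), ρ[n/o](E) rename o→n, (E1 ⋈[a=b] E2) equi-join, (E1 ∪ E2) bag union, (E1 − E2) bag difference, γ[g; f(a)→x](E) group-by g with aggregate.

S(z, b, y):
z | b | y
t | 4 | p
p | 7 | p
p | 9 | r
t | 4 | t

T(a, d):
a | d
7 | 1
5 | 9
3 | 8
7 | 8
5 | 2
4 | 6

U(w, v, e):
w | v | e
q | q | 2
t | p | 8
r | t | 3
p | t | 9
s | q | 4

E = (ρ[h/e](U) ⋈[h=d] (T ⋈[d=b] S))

Stepwise |·|:
  U → 5
  ρ[h/e](U) → 5
  T → 6
  S → 4
  (T ⋈[d=b] S) → 1
  (ρ[h/e](U) ⋈[h=d] (T ⋈[d=b] S)) → 1

|E| = 1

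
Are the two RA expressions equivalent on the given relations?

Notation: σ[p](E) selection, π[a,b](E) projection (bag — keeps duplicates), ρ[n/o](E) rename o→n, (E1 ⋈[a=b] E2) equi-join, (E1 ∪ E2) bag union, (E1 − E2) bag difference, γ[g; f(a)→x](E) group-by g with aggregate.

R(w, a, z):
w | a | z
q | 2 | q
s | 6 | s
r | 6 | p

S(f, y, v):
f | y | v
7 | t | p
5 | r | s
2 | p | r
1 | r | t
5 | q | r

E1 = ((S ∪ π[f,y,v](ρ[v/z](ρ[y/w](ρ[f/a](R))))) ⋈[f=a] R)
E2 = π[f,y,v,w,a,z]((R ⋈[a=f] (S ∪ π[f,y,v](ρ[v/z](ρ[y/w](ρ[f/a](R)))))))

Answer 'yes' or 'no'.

E1 subexpression sizes:
  S → 5
  R → 3
  ρ[f/a](R) → 3
  ρ[y/w](ρ[f/a](R)) → 3
  ρ[v/z](ρ[y/w](ρ[f/a](R))) → 3
  π[f,y,v](ρ[v/z](ρ[y/w](ρ[f/a](R)))) → 3
  (S ∪ π[f,y,v](ρ[v/z](ρ[y/w](ρ[f/a](R))))) → 8
  R → 3
  ((S ∪ π[f,y,v](ρ[v/z](ρ[y/w](ρ[f/a](R))))) ⋈[f=a] R) → 6
E2 subexpression sizes:
  R → 3
  S → 5
  R → 3
  ρ[f/a](R) → 3
  ρ[y/w](ρ[f/a](R)) → 3
  ρ[v/z](ρ[y/w](ρ[f/a](R))) → 3
  π[f,y,v](ρ[v/z](ρ[y/w](ρ[f/a](R)))) → 3
  (S ∪ π[f,y,v](ρ[v/z](ρ[y/w](ρ[f/a](R))))) → 8
  (R ⋈[a=f] (S ∪ π[f,y,v](ρ[v/z](ρ[y/w](ρ[f/a](R)))))) → 6
  π[f,y,v,w,a,z]((R ⋈[a=f] (S ∪ π[f,y,v](ρ[v/z](ρ[y/w](ρ[f/a](R))))))) → 6

E1 and E2 produce the same multiset:
f | y | v | w | a | z
2 | p | r | q | 2 | q
2 | q | q | q | 2 | q
6 | r | p | r | 6 | p
6 | r | p | s | 6 | s
6 | s | s | r | 6 | p
6 | s | s | s | 6 | s

yes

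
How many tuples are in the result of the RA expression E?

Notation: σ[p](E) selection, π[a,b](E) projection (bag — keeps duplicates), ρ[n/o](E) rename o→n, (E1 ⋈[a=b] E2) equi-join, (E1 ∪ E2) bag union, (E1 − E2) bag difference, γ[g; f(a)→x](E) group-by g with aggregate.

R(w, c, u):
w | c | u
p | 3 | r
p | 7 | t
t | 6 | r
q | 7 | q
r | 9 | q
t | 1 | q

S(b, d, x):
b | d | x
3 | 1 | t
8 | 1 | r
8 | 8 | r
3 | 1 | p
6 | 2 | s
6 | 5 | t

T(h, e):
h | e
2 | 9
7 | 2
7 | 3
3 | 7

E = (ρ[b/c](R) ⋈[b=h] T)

Subexpression sizes:
  R → 6
  ρ[b/c](R) → 6
  T → 4
  (ρ[b/c](R) ⋈[b=h] T) → 5

|E| = 5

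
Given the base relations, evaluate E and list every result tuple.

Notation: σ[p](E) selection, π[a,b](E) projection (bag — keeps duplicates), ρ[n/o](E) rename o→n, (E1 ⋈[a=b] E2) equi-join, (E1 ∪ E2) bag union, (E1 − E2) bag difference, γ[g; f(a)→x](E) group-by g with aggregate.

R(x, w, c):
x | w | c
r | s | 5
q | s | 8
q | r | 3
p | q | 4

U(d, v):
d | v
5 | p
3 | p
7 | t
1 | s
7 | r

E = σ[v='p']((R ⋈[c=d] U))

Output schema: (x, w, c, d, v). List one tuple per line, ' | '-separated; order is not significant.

Row counts bottom-up:
  R → 4
  U → 5
  (R ⋈[c=d] U) → 2
  σ[v='p']((R ⋈[c=d] U)) → 2

== RESULT ==
x | w | c | d | v
q | r | 3 | 3 | p
r | s | 5 | 5 | p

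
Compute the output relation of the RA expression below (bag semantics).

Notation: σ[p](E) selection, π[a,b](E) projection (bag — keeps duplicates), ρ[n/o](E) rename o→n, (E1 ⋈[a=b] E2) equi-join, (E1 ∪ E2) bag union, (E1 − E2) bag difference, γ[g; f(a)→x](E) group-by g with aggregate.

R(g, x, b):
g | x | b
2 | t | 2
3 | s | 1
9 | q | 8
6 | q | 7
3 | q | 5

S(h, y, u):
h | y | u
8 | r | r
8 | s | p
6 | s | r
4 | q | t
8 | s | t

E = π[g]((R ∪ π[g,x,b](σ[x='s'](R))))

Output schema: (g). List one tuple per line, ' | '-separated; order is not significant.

Per-node cardinality:
  R → 5
  R → 5
  σ[x='s'](R) → 1
  π[g,x,b](σ[x='s'](R)) → 1
  (R ∪ π[g,x,b](σ[x='s'](R))) → 6
  π[g]((R ∪ π[g,x,b](σ[x='s'](R)))) → 6

== RESULT ==
g
2
3
3
3
6
9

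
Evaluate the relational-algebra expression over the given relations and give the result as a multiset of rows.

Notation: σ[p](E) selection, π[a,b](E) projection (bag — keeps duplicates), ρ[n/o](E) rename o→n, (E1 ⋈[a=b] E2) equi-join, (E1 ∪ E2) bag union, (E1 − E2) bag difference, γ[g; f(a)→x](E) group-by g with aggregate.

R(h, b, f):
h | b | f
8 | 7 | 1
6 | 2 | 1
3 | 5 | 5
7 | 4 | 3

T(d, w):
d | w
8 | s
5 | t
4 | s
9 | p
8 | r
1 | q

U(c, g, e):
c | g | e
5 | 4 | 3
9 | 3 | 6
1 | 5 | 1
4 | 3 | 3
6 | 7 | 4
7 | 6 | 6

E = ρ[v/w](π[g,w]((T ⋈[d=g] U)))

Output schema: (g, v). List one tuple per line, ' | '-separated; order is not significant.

Per-node cardinality:
  T → 6
  U → 6
  (T ⋈[d=g] U) → 2
  π[g,w]((T ⋈[d=g] U)) → 2
  ρ[v/w](π[g,w]((T ⋈[d=g] U))) → 2

== RESULT ==
g | v
4 | s
5 | t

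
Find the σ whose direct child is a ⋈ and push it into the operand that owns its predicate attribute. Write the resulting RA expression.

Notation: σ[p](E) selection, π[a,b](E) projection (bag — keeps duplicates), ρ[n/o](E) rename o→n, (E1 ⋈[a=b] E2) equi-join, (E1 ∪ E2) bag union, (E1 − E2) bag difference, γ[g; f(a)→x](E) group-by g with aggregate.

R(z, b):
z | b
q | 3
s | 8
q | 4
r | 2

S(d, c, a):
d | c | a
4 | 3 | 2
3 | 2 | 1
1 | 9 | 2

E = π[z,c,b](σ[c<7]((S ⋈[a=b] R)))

σ filters on c, owned by the left side.
E' = π[z,c,b]((σ[c<7](S) ⋈[a=b] R))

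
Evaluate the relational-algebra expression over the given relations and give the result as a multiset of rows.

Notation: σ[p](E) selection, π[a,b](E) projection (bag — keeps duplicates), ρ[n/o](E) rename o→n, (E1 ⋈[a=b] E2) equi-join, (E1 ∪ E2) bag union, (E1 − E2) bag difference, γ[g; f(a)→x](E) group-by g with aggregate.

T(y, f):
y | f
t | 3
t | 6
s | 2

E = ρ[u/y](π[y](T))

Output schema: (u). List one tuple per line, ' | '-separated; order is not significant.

Row counts bottom-up:
  T → 3
  π[y](T) → 3
  ρ[u/y](π[y](T)) → 3

== RESULT ==
u
s
t
t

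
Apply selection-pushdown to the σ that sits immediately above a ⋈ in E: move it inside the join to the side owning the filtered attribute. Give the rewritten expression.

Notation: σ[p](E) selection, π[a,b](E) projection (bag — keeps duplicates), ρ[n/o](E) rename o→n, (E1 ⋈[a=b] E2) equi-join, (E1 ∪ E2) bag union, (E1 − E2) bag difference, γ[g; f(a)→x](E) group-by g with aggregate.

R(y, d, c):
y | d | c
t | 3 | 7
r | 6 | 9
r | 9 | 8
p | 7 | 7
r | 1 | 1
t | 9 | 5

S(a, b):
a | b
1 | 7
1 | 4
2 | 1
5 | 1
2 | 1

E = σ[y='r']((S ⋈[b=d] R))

σ filters on y, owned by the right side.
E' = (S ⋈[b=d] σ[y='r'](R))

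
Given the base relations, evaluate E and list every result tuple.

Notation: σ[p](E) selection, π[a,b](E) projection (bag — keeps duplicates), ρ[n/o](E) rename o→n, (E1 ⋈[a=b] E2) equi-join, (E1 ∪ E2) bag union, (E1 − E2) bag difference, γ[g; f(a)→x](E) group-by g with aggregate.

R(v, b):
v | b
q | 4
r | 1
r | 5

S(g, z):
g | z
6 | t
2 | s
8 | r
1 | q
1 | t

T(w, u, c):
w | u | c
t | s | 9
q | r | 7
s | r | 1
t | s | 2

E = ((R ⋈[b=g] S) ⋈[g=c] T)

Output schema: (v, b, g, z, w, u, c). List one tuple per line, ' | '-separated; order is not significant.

Subexpression sizes:
  R → 3
  S → 5
  (R ⋈[b=g] S) → 2
  T → 4
  ((R ⋈[b=g] S) ⋈[g=c] T) → 2

== RESULT ==
v | b | g | z | w | u | c
r | 1 | 1 | q | s | r | 1
r | 1 | 1 | t | s | r | 1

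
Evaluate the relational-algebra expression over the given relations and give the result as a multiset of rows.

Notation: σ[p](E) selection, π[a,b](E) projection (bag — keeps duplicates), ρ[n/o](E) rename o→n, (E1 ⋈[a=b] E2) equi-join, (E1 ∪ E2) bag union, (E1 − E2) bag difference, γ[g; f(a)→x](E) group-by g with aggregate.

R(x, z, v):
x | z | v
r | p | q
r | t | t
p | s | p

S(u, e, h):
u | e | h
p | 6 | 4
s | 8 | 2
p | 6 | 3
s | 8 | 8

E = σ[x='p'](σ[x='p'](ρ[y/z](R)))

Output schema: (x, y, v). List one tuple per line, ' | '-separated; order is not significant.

Stepwise |·|:
  R → 3
  ρ[y/z](R) → 3
  σ[x='p'](ρ[y/z](R)) → 1
  σ[x='p'](σ[x='p'](ρ[y/z](R))) → 1

== RESULT ==
x | y | v
p | s | p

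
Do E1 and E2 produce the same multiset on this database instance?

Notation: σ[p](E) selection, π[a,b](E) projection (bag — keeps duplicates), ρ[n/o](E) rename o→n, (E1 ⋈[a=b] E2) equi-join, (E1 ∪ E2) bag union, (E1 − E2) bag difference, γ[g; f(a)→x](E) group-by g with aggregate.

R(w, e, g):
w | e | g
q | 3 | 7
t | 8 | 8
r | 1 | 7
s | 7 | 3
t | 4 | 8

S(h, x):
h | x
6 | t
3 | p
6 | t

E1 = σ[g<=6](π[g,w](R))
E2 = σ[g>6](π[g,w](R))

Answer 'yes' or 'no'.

E1 row counts bottom-up:
  R → 5
  π[g,w](R) → 5
  σ[g<=6](π[g,w](R)) → 1
E2 row counts bottom-up:
  R → 5
  π[g,w](R) → 5
  σ[g>6](π[g,w](R)) → 4

E1 result:
g | w
3 | s
E2 result:
g | w
7 | q
7 | r
8 | t
8 | t
Witness: (8, 't') appears 0× in E1 but 2× in E2.

no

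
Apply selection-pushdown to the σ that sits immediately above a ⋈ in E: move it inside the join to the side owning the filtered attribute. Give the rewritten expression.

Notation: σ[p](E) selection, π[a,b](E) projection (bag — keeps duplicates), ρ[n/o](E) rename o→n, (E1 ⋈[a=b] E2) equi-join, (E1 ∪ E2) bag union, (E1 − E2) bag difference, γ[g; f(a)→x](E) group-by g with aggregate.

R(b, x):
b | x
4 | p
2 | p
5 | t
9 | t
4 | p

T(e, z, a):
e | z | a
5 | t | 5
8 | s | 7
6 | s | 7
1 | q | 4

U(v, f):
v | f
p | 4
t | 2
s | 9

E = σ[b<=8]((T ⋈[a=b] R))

σ filters on b, owned by the right side.
E' = (T ⋈[a=b] σ[b<=8](R))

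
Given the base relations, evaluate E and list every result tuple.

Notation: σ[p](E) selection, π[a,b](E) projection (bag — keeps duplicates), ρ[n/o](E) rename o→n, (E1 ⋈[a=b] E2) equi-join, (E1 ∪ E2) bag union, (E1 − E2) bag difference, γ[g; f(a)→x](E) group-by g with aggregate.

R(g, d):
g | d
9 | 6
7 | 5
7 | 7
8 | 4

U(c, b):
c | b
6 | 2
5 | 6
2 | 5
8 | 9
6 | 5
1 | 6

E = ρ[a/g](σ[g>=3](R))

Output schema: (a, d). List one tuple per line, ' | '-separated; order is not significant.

Row counts bottom-up:
  R → 4
  σ[g>=3](R) → 4
  ρ[a/g](σ[g>=3](R)) → 4

== RESULT ==
a | d
7 | 5
7 | 7
8 | 4
9 | 6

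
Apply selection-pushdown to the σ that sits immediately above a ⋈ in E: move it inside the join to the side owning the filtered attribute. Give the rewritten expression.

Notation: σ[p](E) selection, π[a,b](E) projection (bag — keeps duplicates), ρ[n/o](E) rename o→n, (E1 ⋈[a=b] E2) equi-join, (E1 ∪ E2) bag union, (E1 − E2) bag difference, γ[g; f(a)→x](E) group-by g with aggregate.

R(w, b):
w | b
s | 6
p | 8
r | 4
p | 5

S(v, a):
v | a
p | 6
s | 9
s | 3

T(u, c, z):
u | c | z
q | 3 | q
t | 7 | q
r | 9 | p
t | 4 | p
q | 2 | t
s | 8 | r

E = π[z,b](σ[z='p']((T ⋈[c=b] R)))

σ filters on z, owned by the left side.
E' = π[z,b]((σ[z='p'](T) ⋈[c=b] R))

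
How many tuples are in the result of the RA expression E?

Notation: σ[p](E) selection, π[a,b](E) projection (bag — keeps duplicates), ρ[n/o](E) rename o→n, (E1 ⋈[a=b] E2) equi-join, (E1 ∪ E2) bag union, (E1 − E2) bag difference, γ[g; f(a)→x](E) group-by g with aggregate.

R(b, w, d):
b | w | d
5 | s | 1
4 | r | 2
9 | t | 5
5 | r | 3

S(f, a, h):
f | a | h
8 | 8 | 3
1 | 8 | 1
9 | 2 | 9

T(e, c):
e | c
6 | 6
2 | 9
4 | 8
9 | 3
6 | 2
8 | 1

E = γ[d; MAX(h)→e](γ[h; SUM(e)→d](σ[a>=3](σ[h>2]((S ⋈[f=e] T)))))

Per-node cardinality:
  S → 3
  T → 6
  (S ⋈[f=e] T) → 2
  σ[h>2]((S ⋈[f=e] T)) → 2
  σ[a>=3](σ[h>2]((S ⋈[f=e] T))) → 1
  γ[h; SUM(e)→d](σ[a>=3](σ[h>2]((S ⋈[f=e] T)))) → 1
  γ[d; MAX(h)→e](γ[h; SUM(e)→d](σ[a>=3](σ[h>2]((S ⋈[f=e] T))))) → 1

|E| = 1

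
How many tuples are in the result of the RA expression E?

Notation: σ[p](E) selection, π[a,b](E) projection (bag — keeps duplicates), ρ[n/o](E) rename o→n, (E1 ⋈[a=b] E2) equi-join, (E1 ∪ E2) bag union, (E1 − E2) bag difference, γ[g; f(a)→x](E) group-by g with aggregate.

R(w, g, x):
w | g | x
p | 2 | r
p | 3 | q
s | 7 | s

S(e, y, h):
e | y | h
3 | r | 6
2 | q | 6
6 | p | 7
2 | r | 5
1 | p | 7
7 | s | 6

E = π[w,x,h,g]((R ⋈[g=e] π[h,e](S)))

Subexpression sizes:
  R → 3
  S → 6
  π[h,e](S) → 6
  (R ⋈[g=e] π[h,e](S)) → 4
  π[w,x,h,g]((R ⋈[g=e] π[h,e](S))) → 4

|E| = 4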